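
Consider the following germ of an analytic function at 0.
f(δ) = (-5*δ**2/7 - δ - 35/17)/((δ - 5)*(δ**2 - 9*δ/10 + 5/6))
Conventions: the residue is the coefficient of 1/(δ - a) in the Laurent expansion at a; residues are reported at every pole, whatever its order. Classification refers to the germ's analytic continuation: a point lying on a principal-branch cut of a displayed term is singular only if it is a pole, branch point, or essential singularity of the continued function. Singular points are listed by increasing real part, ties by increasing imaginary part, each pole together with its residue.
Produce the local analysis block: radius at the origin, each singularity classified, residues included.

Denominator factor (δ**2 - 9*δ/10 + 5/6): discriminant -757/300, complex-conjugate roots (9/20) + ((1/60)*sqrt(2271))*i and (9/20) - ((1/60)*sqrt(2271))*i; poles of order 1, moduli (1/6)*sqrt(30) and (1/6)*sqrt(30).
Denominator factor (δ - 5): pole of order 1 at 5, modulus 5.
The radius of convergence is the smallest modulus among the singular points: (1/6)*sqrt(30).
The factor δ**2 - 9*δ/10 + 5/6 splits as (δ - a)(δ - a') with a = (9/20) - ((1/60)*sqrt(2271))*i, a' = (9/20) + ((1/60)*sqrt(2271))*i. At the order-1 pole a set g(δ) = (δ - a)*f(δ) = [(-5*δ**2/7 - δ - 35/17)/(δ - 5)] / (δ - a').
Simple pole: residue = g(a) at a = (9/20) - ((1/60)*sqrt(2271))*i, which is (3455/15232) + ((64165/11530624)*sqrt(2271))*i.
The factor δ**2 - 9*δ/10 + 5/6 splits as (δ - a)(δ - a') with a = (9/20) + ((1/60)*sqrt(2271))*i, a' = (9/20) - ((1/60)*sqrt(2271))*i. At the order-1 pole a set g(δ) = (δ - a)*f(δ) = [(-5*δ**2/7 - δ - 35/17)/(δ - 5)] / (δ - a').
Simple pole: residue = g(a) at a = (9/20) + ((1/60)*sqrt(2271))*i, which is (3455/15232) - ((64165/11530624)*sqrt(2271))*i.
At the order-1 pole 5 set g(δ) = (δ - (5))*f(δ) = (-5*δ**2/7 - δ - 35/17)/(δ**2 - 9*δ/10 + 5/6).
Simple pole: residue = g(a) at a = 5, which is -8895/7616.
List the singular points by increasing real part (a conjugate pair: the negative imaginary part first).

Radius of convergence at 0: (1/6)*sqrt(30).
At (9/20) - ((1/60)*sqrt(2271))*i: a pole of order 1; residue (3455/15232) + ((64165/11530624)*sqrt(2271))*i.
At (9/20) + ((1/60)*sqrt(2271))*i: a pole of order 1; residue (3455/15232) - ((64165/11530624)*sqrt(2271))*i.
At 5: a pole of order 1; residue -8895/7616.


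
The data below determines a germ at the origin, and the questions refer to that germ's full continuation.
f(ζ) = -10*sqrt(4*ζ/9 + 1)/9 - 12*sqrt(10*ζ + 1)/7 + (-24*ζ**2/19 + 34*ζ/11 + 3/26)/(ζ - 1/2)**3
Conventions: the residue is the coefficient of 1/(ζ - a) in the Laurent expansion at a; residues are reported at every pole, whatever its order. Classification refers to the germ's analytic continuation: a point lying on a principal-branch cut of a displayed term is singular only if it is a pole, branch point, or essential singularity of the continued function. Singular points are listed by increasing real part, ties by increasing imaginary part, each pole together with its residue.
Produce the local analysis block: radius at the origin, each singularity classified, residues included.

Denominator factor (ζ - 1/2)^3: pole of order 3 at 1/2, modulus 1/2.
Branch term (-10/9)*sqrt(1 - ζ/(-9/4)): its argument vanishes at ζ = -9/4, a square-root branch point, modulus 9/4.
Branch term (-12/7)*sqrt(1 - ζ/(-1/10)): its argument vanishes at ζ = -1/10, a square-root branch point, modulus 1/10.
The radius of convergence is the smallest modulus among the singular points: 1/10.
The branch terms are analytic at 1/2 and contribute nothing to the residue; only the rational part matters.
At the order-3 pole 1/2 set g(ζ) = (ζ - (1/2))^3*(rational part) = -24*ζ**2/19 + 34*ζ/11 + 3/26.
Order-3 pole: residue = g''(a)/2; g''(1/2) = -48/19, so the residue is -24/19.
List the singular points by increasing real part (a conjugate pair: the negative imaginary part first).

Radius of convergence at 0: 1/10.
At -9/4: an algebraic (square-root) branch point.
At -1/10: an algebraic (square-root) branch point.
At 1/2: a pole of order 3; residue -24/19.


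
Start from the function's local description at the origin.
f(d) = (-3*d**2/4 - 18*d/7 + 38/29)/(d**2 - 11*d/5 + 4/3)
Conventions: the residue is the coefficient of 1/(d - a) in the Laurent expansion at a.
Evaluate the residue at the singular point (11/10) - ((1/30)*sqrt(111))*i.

The residue is (-591/280) - ((94729/300440)*sqrt(111))*i.

The factor d**2 - 11*d/5 + 4/3 splits as (d - a)(d - a') with a = (11/10) - ((1/30)*sqrt(111))*i, a' = (11/10) + ((1/30)*sqrt(111))*i. At the order-1 pole a set g(d) = (d - a)*f(d) = [-3*d**2/4 - 18*d/7 + 38/29] / (d - a').
Simple pole: residue = g(a) at a = (11/10) - ((1/30)*sqrt(111))*i, which is (-591/280) - ((94729/300440)*sqrt(111))*i.


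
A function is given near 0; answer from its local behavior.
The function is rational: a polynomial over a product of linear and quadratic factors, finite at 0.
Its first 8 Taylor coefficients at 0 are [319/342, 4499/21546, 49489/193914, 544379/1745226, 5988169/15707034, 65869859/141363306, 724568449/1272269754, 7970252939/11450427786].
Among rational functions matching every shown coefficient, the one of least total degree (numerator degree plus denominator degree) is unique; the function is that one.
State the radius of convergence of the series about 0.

No rational of total degree below 2 reproduces all 8 coefficients; solving the [1/1] Pade equations on them gives f(η) = (16*η/21 - 29/38)/(η - 9/11), whose expansion matches every shown term.
Denominator factor (η - 9/11): pole of order 1 at 9/11, modulus 9/11.
The radius of convergence is the smallest modulus among the singular points: 9/11.

The radius of convergence is 9/11.


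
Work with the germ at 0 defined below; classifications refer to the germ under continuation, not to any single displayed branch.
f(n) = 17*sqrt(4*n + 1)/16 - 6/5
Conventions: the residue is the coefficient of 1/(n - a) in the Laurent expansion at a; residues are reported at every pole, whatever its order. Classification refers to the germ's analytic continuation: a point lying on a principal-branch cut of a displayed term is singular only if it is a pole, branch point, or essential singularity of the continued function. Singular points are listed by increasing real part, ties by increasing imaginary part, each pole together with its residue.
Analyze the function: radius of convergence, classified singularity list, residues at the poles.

Radius of convergence at 0: 1/4.
At -1/4: an algebraic (square-root) branch point.

Branch term (17/16)*sqrt(1 - n/(-1/4)): its argument vanishes at n = -1/4, a square-root branch point, modulus 1/4.
The radius of convergence is the smallest modulus among the singular points: 1/4.


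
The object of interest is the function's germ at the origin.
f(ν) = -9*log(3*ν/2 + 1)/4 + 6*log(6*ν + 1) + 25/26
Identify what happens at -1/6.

The term (6)*log(1 - ν/(-1/6)) has argument 1 - -1/6/(-1/6) = 0 at -1/6: a logarithmic (infinitely-sheeted) branch point; the remaining terms are analytic or single-valued there.

The point is a logarithmic branch point.


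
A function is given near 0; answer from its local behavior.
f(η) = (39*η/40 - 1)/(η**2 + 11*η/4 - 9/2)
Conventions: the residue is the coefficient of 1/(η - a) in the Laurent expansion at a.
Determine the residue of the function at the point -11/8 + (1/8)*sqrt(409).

The residue is 39/80 - (749/32720)*sqrt(409).

The factor η**2 + 11*η/4 - 9/2 splits as (η - a)(η - a') with a = -11/8 + (1/8)*sqrt(409), a' = -11/8 - (1/8)*sqrt(409). At the order-1 pole a set g(η) = (η - a)*f(η) = [39*η/40 - 1] / (η - a').
Simple pole: residue = g(a) at a = -11/8 + (1/8)*sqrt(409), which is 39/80 - (749/32720)*sqrt(409).


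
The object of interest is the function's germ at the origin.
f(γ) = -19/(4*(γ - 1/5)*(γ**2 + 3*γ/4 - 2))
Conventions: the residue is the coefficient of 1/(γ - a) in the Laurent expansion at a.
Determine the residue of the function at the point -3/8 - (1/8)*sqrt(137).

The factor γ**2 + 3*γ/4 - 2 splits as (γ - a)(γ - a') with a = -3/8 - (1/8)*sqrt(137), a' = -3/8 + (1/8)*sqrt(137). At the order-1 pole a set g(γ) = (γ - a)*f(γ) = [-19/(4*(γ - 1/5))] / (γ - a').
Simple pole: residue = g(a) at a = -3/8 - (1/8)*sqrt(137), which is -475/362 + (2185/49594)*sqrt(137).

The residue is -475/362 + (2185/49594)*sqrt(137).


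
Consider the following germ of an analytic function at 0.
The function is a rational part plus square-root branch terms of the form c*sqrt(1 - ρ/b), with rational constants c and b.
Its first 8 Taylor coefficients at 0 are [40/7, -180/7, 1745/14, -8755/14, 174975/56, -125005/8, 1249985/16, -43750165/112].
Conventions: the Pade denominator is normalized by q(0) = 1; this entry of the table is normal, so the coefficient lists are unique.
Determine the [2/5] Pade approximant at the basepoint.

The Pade approximant has numerator coefficients [40/7, -14406692/5711685, -97743449/11423370]; denominator coefficients [1, 16558151/4079775, -82349513/16319100, -29349977/16319100, -14304569/21758800, -46653209/65276400].

Taylor coefficients needed (read off): a_0 = 40/7, a_1 = -180/7, a_2 = 1745/14, a_3 = -8755/14, a_4 = 174975/56, a_5 = -125005/8, a_6 = 1249985/16, a_7 = -43750165/112.
Write the denominator as Q(ρ) = 1 + q1*ρ + q2*ρ^2 + q3*ρ^3 + q4*ρ^4 + q5*ρ^5. Requiring Q*f - P = O(ρ^8) with deg P <= 2 kills the coefficients of ρ^3..ρ^7 in Q*f:
  ρ^3: a_3 + q1*a_2 + q2*a_1 + q3*a_0 = 0, i.e. -8755/14 + (1745/14)*q1 + (-180/7)*q2 + (40/7)*q3 = 0.
  ρ^4: a_4 + q1*a_3 + q2*a_2 + q3*a_1 + q4*a_0 = 0, i.e. 174975/56 + (-8755/14)*q1 + (1745/14)*q2 + (-180/7)*q3 + (40/7)*q4 = 0.
  ρ^5: a_5 + q1*a_4 + q2*a_3 + q3*a_2 + q4*a_1 + q5*a_0 = 0, i.e. -125005/8 + (174975/56)*q1 + (-8755/14)*q2 + (1745/14)*q3 + (-180/7)*q4 + (40/7)*q5 = 0.
  ρ^6: a_6 + q1*a_5 + q2*a_4 + q3*a_3 + q4*a_2 + q5*a_1 = 0, i.e. 1249985/16 + (-125005/8)*q1 + (174975/56)*q2 + (-8755/14)*q3 + (1745/14)*q4 + (-180/7)*q5 = 0.
  ρ^7: a_7 + q1*a_6 + q2*a_5 + q3*a_4 + q4*a_3 + q5*a_2 = 0, i.e. -43750165/112 + (1249985/16)*q1 + (-125005/8)*q2 + (174975/56)*q3 + (-8755/14)*q4 + (1745/14)*q5 = 0.
Solving this linear system: q1 = 16558151/4079775, q2 = -82349513/16319100, q3 = -29349977/16319100, q4 = -14304569/21758800, q5 = -46653209/65276400.
The numerator is Q*f truncated at degree 2: P0 = a_0 = 40/7; P1 = a_1 + q1*a_0 = -14406692/5711685; P2 = a_2 + q1*a_1 + q2*a_0 = -97743449/11423370.


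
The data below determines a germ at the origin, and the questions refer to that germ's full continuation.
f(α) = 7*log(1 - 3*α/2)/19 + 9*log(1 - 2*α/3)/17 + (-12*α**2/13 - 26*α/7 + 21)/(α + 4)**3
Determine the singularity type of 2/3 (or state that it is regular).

The point is a logarithmic branch point.

The term (7/19)*log(1 - α/(2/3)) has argument 1 - 2/3/(2/3) = 0 at 2/3: a logarithmic (infinitely-sheeted) branch point; the remaining terms are analytic or single-valued there.


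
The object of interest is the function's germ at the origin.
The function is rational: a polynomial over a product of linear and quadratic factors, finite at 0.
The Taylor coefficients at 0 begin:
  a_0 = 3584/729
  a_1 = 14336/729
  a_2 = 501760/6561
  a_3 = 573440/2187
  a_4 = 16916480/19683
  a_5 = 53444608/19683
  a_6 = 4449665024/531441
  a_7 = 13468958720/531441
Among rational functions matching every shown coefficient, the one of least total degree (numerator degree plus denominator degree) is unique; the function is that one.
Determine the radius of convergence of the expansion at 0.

The radius of convergence is 3/8.

No rational of total degree below 4 reproduces all 8 coefficients; solving the [0/4] Pade equations on them gives f(β) = 14/(9*(β - 3/8)**2*(β + 3/2)**2), whose expansion matches every shown term.
Denominator factor (β - 3/8)^2: pole of order 2 at 3/8, modulus 3/8.
Denominator factor (β + 3/2)^2: pole of order 2 at -3/2, modulus 3/2.
The radius of convergence is the smallest modulus among the singular points: 3/8.


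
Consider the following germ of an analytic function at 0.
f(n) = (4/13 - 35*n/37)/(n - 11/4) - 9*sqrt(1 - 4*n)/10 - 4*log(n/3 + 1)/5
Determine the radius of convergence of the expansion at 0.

Denominator factor (n - 11/4): pole of order 1 at 11/4, modulus 11/4.
Branch term (-9/10)*sqrt(1 - n/(1/4)): its argument vanishes at n = 1/4, a square-root branch point, modulus 1/4.
Branch term (-4/5)*log(1 - n/(-3)): its argument vanishes at n = -3, a logarithmic branch point, modulus 3.
The radius of convergence is the smallest modulus among the singular points: 1/4.

The radius of convergence is 1/4.


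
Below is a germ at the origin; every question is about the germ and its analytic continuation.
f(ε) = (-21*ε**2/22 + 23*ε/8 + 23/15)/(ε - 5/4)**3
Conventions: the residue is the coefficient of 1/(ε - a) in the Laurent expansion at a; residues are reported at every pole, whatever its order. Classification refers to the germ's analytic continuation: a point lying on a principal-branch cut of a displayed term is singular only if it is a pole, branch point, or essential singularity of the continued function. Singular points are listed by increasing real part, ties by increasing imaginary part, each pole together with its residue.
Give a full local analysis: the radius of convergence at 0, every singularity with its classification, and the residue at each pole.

Radius of convergence at 0: 5/4.
At 5/4: a pole of order 3; residue -21/22.

Denominator factor (ε - 5/4)^3: pole of order 3 at 5/4, modulus 5/4.
The radius of convergence is the smallest modulus among the singular points: 5/4.
At the order-3 pole 5/4 set g(ε) = (ε - (5/4))^3*f(ε) = -21*ε**2/22 + 23*ε/8 + 23/15.
Order-3 pole: residue = g''(a)/2; g''(5/4) = -21/11, so the residue is -21/22.


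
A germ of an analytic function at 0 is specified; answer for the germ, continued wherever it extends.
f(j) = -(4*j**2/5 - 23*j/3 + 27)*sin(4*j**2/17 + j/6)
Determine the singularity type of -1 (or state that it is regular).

There is no denominator, hence no pole anywhere.
The factor -sin(4*j**2/17 + j/6) is entire.
So the germ continues analytically to -1.

The point is a regular point.


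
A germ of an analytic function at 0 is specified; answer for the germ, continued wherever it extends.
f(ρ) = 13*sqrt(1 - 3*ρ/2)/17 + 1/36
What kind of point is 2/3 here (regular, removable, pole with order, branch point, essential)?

The point is an algebraic (square-root) branch point.

The term (13/17)*sqrt(1 - ρ/(2/3)) has argument 1 - 2/3/(2/3) = 0 at 2/3: a square-root (algebraic, two-sheeted) branch point; the remaining terms are analytic or single-valued there.


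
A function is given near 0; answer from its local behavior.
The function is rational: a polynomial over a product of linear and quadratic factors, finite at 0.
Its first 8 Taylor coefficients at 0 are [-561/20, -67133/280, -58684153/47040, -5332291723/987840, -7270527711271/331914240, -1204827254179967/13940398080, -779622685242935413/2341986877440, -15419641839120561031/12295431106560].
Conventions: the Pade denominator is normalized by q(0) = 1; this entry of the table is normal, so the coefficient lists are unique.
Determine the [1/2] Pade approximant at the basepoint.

The Pade approximant has numerator coefficients [-561/20, -313929/5650]; denominator coefficients [1, -2649103/403410, 37613353/3227280].

Taylor coefficients needed (read off): a_0 = -561/20, a_1 = -67133/280, a_2 = -58684153/47040, a_3 = -5332291723/987840.
Write the denominator as Q(α) = 1 + q1*α + q2*α^2. Requiring Q*f - P = O(α^4) with deg P <= 1 kills the coefficients of α^2..α^3 in Q*f:
  α^2: a_2 + q1*a_1 + q2*a_0 = 0, i.e. -58684153/47040 + (-67133/280)*q1 + (-561/20)*q2 = 0.
  α^3: a_3 + q1*a_2 + q2*a_1 = 0, i.e. -5332291723/987840 + (-58684153/47040)*q1 + (-67133/280)*q2 = 0.
Solving this linear system: q1 = -2649103/403410, q2 = 37613353/3227280.
The numerator is Q*f truncated at degree 1: P0 = a_0 = -561/20; P1 = a_1 + q1*a_0 = -313929/5650.


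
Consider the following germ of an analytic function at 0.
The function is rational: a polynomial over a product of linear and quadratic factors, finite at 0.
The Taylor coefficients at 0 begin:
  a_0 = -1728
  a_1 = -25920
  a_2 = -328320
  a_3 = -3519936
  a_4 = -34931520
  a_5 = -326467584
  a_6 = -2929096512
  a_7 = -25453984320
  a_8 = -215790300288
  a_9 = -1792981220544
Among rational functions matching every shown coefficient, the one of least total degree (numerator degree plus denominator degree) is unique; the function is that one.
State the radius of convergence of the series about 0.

No rational of total degree below 8 reproduces all 10 coefficients; solving the [0/8] Pade equations on them gives f(λ) = -8/((λ**2 - 3*λ - 1)*(λ**2 + λ - 1/6)**3), whose expansion matches every shown term.
Denominator factor (λ**2 - 3*λ - 1): discriminant 13, real irrational roots 3/2 + (1/2)*sqrt(13) and 3/2 - (1/2)*sqrt(13); poles of order 1, moduli 3/2 + (1/2)*sqrt(13) and -3/2 + (1/2)*sqrt(13).
Denominator factor (λ**2 + λ - 1/6)^3: discriminant 5/3, real irrational roots -1/2 + (1/6)*sqrt(15) and -1/2 - (1/6)*sqrt(15); poles of order 3, moduli -1/2 + (1/6)*sqrt(15) and 1/2 + (1/6)*sqrt(15).
The radius of convergence is the smallest modulus among the singular points: -1/2 + (1/6)*sqrt(15).

The radius of convergence is -1/2 + (1/6)*sqrt(15).


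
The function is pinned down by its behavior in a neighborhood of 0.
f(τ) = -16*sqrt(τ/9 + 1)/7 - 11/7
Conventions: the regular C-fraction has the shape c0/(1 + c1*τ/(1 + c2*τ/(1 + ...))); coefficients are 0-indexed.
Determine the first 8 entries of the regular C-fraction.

The regular C-fraction coefficients are [-27/7, -8/243, 59/972, 3/236, 91/2124, 59/3276, 41/1092, 91/4428].

Taylor coefficients (expand at 0): a_0 = -27/7, a_1 = -8/63, a_2 = 2/567, a_3 = -1/5103, a_4 = 5/367416, a_5 = -1/944784, a_6 = 1/11337408, a_7 = -11/1428513408.
c0 = a_0 = -27/7. Peel one level at a time: if S = 1 + c*τ/S' with S'(0) = 1, then c is the τ-coefficient of S and S' = c*τ/(S - 1).
S_1 = c0/f = 1 + (-8/243)*τ + (118/59049)*τ^2 + ...; c1 = -8/243.
S_2 = c1*τ/(S_1 - 1) = 1 + (59/972)*τ + (-1/1296)*τ^2 + ...; c2 = 59/972.
S_3 = c2*τ/(S_2 - 1) = 1 + (3/236)*τ + (-91/167088)*τ^2 + ...; c3 = 3/236.
S_4 = c3*τ/(S_3 - 1) = 1 + (91/2124)*τ + (-1/1296)*τ^2 + ...; c4 = 91/2124.
S_5 = c4*τ/(S_4 - 1) = 1 + (59/3276)*τ + (-2419/3577392)*τ^2 + ...; c5 = 59/3276.
S_6 = c5*τ/(S_5 - 1) = 1 + (41/1092)*τ + (-1/1296)*τ^2 + ...; c6 = 41/1092.
S_7 = c6*τ/(S_6 - 1) = 1 + (91/4428)*τ + ...; c7 = 91/4428.


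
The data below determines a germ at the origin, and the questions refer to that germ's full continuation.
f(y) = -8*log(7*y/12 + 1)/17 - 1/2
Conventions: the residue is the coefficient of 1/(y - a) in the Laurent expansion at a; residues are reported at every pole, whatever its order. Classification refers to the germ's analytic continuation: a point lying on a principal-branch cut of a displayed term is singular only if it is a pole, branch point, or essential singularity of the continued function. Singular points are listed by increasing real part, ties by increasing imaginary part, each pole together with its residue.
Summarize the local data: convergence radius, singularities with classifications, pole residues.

Branch term (-8/17)*log(1 - y/(-12/7)): its argument vanishes at y = -12/7, a logarithmic branch point, modulus 12/7.
The radius of convergence is the smallest modulus among the singular points: 12/7.

Radius of convergence at 0: 12/7.
At -12/7: a logarithmic branch point.


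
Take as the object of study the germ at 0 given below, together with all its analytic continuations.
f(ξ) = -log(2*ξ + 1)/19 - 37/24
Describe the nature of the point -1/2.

The term (-1/19)*log(1 - ξ/(-1/2)) has argument 1 - -1/2/(-1/2) = 0 at -1/2: a logarithmic (infinitely-sheeted) branch point; the remaining terms are analytic or single-valued there.

The point is a logarithmic branch point.


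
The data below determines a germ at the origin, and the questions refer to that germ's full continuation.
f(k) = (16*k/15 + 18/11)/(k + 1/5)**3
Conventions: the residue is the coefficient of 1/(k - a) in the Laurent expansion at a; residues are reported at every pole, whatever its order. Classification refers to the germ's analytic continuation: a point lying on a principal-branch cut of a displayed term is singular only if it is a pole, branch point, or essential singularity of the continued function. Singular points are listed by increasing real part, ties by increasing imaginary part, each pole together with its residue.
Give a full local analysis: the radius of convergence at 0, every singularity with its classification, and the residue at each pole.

Radius of convergence at 0: 1/5.
At -1/5: a pole of order 3; residue 0.

Denominator factor (k + 1/5)^3: pole of order 3 at -1/5, modulus 1/5.
The radius of convergence is the smallest modulus among the singular points: 1/5.
At the order-3 pole -1/5 set g(k) = (k - (-1/5))^3*f(k) = 16*k/15 + 18/11.
Order-3 pole: residue = g''(a)/2; g''(-1/5) = 0, so the residue is 0.


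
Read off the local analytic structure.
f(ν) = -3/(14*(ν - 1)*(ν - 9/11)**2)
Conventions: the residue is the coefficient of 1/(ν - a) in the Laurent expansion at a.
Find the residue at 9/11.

The residue is 363/56.

At the order-2 pole 9/11 set g(ν) = (ν - (9/11))^2*f(ν) = -3/(14*(ν - 1)).
Order-2 pole: residue = g'(a); g'(9/11) = 363/56, so the residue is 363/56.


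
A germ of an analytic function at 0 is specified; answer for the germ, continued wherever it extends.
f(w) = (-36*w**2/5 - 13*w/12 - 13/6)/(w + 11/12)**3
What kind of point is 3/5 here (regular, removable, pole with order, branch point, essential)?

The point is a regular point.

Denominator factors: w + 11/12 = 91/60 at w = 3/5 — none vanishes.
So the germ continues analytically to 3/5.


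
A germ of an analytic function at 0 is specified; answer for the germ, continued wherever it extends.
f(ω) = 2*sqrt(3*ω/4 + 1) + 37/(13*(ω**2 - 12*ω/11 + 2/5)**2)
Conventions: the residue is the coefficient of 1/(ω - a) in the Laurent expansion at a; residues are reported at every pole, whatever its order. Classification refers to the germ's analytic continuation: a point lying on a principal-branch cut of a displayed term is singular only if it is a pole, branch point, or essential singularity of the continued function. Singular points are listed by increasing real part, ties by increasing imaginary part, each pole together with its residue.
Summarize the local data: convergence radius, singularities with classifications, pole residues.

Denominator factor (ω**2 - 12*ω/11 + 2/5)^2: discriminant -248/605, complex-conjugate roots (6/11) + ((1/55)*sqrt(310))*i and (6/11) - ((1/55)*sqrt(310))*i; poles of order 2, moduli (1/5)*sqrt(10) and (1/5)*sqrt(10).
Branch term (2)*sqrt(1 - ω/(-4/3)): its argument vanishes at ω = -4/3, a square-root branch point, modulus 4/3.
The radius of convergence is the smallest modulus among the singular points: (1/5)*sqrt(10).
The branch term is analytic at (6/11) - ((1/55)*sqrt(310))*i and contributes nothing to the residue; only the rational part matters.
The factor ω**2 - 12*ω/11 + 2/5 splits as (ω - a)(ω - a') with a = (6/11) - ((1/55)*sqrt(310))*i, a' = (6/11) + ((1/55)*sqrt(310))*i. At the order-2 pole a set g(ω) = (ω - a)^2*(rational part) = [37/13] / (ω - a')^2.
Order-2 pole: residue = g'(a); g'((6/11) - ((1/55)*sqrt(310))*i) = ((246235/199888)*sqrt(310))*i, so the residue is ((246235/199888)*sqrt(310))*i.
The branch term is analytic at (6/11) + ((1/55)*sqrt(310))*i and contributes nothing to the residue; only the rational part matters.
The factor ω**2 - 12*ω/11 + 2/5 splits as (ω - a)(ω - a') with a = (6/11) + ((1/55)*sqrt(310))*i, a' = (6/11) - ((1/55)*sqrt(310))*i. At the order-2 pole a set g(ω) = (ω - a)^2*(rational part) = [37/13] / (ω - a')^2.
Order-2 pole: residue = g'(a); g'((6/11) + ((1/55)*sqrt(310))*i) = -((246235/199888)*sqrt(310))*i, so the residue is -((246235/199888)*sqrt(310))*i.
List the singular points by increasing real part (a conjugate pair: the negative imaginary part first).

Radius of convergence at 0: (1/5)*sqrt(10).
At -4/3: an algebraic (square-root) branch point.
At (6/11) - ((1/55)*sqrt(310))*i: a pole of order 2; residue ((246235/199888)*sqrt(310))*i.
At (6/11) + ((1/55)*sqrt(310))*i: a pole of order 2; residue -((246235/199888)*sqrt(310))*i.


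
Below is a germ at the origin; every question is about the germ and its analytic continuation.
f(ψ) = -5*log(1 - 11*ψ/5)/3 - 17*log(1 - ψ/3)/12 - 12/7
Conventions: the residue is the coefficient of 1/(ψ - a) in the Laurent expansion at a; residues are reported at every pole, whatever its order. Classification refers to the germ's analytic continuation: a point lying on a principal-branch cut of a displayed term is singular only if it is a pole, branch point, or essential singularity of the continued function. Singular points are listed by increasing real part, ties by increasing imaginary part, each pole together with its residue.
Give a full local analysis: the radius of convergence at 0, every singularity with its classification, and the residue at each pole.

Branch term (-5/3)*log(1 - ψ/(5/11)): its argument vanishes at ψ = 5/11, a logarithmic branch point, modulus 5/11.
Branch term (-17/12)*log(1 - ψ/(3)): its argument vanishes at ψ = 3, a logarithmic branch point, modulus 3.
The radius of convergence is the smallest modulus among the singular points: 5/11.
List the singular points by increasing real part (a conjugate pair: the negative imaginary part first).

Radius of convergence at 0: 5/11.
At 5/11: a logarithmic branch point.
At 3: a logarithmic branch point.


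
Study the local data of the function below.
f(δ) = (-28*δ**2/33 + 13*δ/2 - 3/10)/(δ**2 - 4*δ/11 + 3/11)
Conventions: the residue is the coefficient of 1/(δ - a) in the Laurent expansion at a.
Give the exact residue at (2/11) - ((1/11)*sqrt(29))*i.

The factor δ**2 - 4*δ/11 + 3/11 splits as (δ - a)(δ - a') with a = (2/11) - ((1/11)*sqrt(29))*i, a' = (2/11) + ((1/11)*sqrt(29))*i. At the order-1 pole a set g(δ) = (δ - a)*f(δ) = [-28*δ**2/33 + 13*δ/2 - 3/10] / (δ - a').
Simple pole: residue = g(a) at a = (2/11) - ((1/11)*sqrt(29))*i, which is (4495/1452) + ((42211/210540)*sqrt(29))*i.

The residue is (4495/1452) + ((42211/210540)*sqrt(29))*i.


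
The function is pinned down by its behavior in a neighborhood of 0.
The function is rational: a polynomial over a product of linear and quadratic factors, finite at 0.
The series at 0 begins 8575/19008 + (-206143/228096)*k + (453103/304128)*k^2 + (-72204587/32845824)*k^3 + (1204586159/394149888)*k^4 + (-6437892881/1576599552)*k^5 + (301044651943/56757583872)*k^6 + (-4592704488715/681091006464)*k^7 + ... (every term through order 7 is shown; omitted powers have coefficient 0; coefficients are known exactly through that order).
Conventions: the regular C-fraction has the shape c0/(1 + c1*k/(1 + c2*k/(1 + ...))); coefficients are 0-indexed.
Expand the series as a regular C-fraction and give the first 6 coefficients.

Taylor coefficients (read off): a_0 = 8575/19008, a_1 = -206143/228096, a_2 = 453103/304128, a_3 = -72204587/32845824, a_4 = 1204586159/394149888, a_5 = -6437892881/1576599552.
c0 = a_0 = 8575/19008. Peel one level at a time: if S = 1 + c*k/S' with S'(0) = 1, then c is the k-coefficient of S and S' = c*k/(S - 1).
S_1 = c0/f = 1 + (601/300)*k + (7997/11250)*k^2 + ...; c1 = 601/300.
S_2 = c1*k/(S_1 - 1) = 1 + (-15994/45075)*k + (3708103/13003236)*k^2 + ...; c2 = -15994/45075.
S_3 = c2*k/(S_2 - 1) = 1 + (92702575/115348728)*k + (820143625/4092928576)*k^2 + ...; c3 = 92702575/115348728.
S_4 = c3*k/(S_3 - 1) = 1 + (-8449822605/33889942504)*k + (-57036558159/1122451253764)*k^2 + ...; c4 = -8449822605/33889942504.
S_5 = c4*k/(S_4 - 1) = 1 + (-72279748926/354656214145)*k + ...; c5 = -72279748926/354656214145.

The regular C-fraction coefficients are [8575/19008, 601/300, -15994/45075, 92702575/115348728, -8449822605/33889942504, -72279748926/354656214145].


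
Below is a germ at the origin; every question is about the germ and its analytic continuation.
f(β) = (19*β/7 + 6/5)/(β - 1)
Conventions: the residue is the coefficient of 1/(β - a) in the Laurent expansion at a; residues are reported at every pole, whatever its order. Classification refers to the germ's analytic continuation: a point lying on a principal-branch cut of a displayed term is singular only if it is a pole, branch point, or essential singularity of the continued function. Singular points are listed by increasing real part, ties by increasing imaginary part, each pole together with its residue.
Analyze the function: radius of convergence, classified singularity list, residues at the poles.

Radius of convergence at 0: 1.
At 1: a pole of order 1; residue 137/35.

Denominator factor (β - 1): pole of order 1 at 1, modulus 1.
The radius of convergence is the smallest modulus among the singular points: 1.
At the order-1 pole 1 set g(β) = (β - (1))*f(β) = 19*β/7 + 6/5.
Simple pole: residue = g(a) at a = 1, which is 137/35.


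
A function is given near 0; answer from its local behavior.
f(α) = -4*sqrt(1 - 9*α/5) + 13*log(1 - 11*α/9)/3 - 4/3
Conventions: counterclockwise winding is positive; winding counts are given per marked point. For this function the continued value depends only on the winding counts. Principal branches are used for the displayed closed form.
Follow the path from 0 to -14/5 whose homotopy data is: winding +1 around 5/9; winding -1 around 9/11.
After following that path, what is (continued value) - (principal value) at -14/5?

The rational part is single-valued and drops out of the difference; each branch term changes only by its own monodromy.
(-4)*sqrt(1 - α/(5/9)): winding +1 is odd, the square root flips sign, contributing -2*(-4)*sqrt(1 - (-14/5)/(5/9)) = -2*(-4)*sqrt(151/25) = (8/5)*sqrt(151).
(13/3)*log(1 - α/(9/11)): each positive loop around 9/11 adds 2*pi*i to the log, so winding -1 contributes (13/3)*(-1)*2*pi*i = -(26/3)*pi*i.
Summing the contributions at α = -14/5 gives ((8/5)*sqrt(151)) - ((26/3)*pi)*i.

Continued minus principal equals ((8/5)*sqrt(151)) - ((26/3)*pi)*i.


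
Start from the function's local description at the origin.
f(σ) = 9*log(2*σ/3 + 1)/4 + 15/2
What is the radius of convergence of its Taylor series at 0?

Branch term (9/4)*log(1 - σ/(-3/2)): its argument vanishes at σ = -3/2, a logarithmic branch point, modulus 3/2.
The radius of convergence is the smallest modulus among the singular points: 3/2.

The radius of convergence is 3/2.


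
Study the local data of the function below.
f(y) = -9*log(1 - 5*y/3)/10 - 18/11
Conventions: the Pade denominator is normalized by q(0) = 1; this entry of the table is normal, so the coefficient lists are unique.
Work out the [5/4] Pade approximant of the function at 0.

Taylor coefficients needed (expand at 0): a_0 = -18/11, a_1 = 3/2, a_2 = 5/4, a_3 = 25/18, a_4 = 125/72, a_5 = 125/54, a_6 = 3125/972, a_7 = 15625/3402, a_8 = 78125/11664, a_9 = 390625/39366.
Write the denominator as Q(y) = 1 + q1*y + q2*y^2 + q3*y^3 + q4*y^4. Requiring Q*f - P = O(y^10) with deg P <= 5 kills the coefficients of y^6..y^9 in Q*f:
  y^6: a_6 + q1*a_5 + q2*a_4 + q3*a_3 + q4*a_2 = 0, i.e. 3125/972 + (125/54)*q1 + (125/72)*q2 + (25/18)*q3 + (5/4)*q4 = 0.
  y^7: a_7 + q1*a_6 + q2*a_5 + q3*a_4 + q4*a_3 = 0, i.e. 15625/3402 + (3125/972)*q1 + (125/54)*q2 + (125/72)*q3 + (25/18)*q4 = 0.
  y^8: a_8 + q1*a_7 + q2*a_6 + q3*a_5 + q4*a_4 = 0, i.e. 78125/11664 + (15625/3402)*q1 + (3125/972)*q2 + (125/54)*q3 + (125/72)*q4 = 0.
  y^9: a_9 + q1*a_8 + q2*a_7 + q3*a_6 + q4*a_5 = 0, i.e. 390625/39366 + (78125/11664)*q1 + (15625/3402)*q2 + (3125/972)*q3 + (125/54)*q4 = 0.
Solving this linear system: q1 = -100/27, q2 = 125/27, q3 = -1250/567, q4 = 3125/10206.
The numerator is Q*f truncated at degree 5: P0 = a_0 = -18/11; P1 = a_1 + q1*a_0 = 499/66; P2 = a_2 + q1*a_1 + q2*a_0 = -4705/396; P3 = a_3 + q1*a_2 + q2*a_1 + q3*a_0 = 15200/2079; P4 = a_4 + q1*a_3 + q2*a_2 + q3*a_1 + q4*a_0 = -213875/149688; P5 = a_5 + q1*a_4 + q2*a_3 + q3*a_2 + q4*a_1 = 125/6804.

The Pade approximant has numerator coefficients [-18/11, 499/66, -4705/396, 15200/2079, -213875/149688, 125/6804]; denominator coefficients [1, -100/27, 125/27, -1250/567, 3125/10206].


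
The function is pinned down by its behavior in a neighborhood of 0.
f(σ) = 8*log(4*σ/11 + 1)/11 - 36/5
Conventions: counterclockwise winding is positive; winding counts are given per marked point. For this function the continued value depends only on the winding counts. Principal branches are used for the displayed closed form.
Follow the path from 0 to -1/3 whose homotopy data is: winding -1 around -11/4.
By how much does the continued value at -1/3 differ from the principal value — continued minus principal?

Continued minus principal equals -(16/11)*pi*i.

The rational part is single-valued and drops out of the difference; each branch term changes only by its own monodromy.
(8/11)*log(1 - σ/(-11/4)): each positive loop around -11/4 adds 2*pi*i to the log, so winding -1 contributes (8/11)*(-1)*2*pi*i = -(16/11)*pi*i.
Summing the contributions at σ = -1/3 gives -(16/11)*pi*i.


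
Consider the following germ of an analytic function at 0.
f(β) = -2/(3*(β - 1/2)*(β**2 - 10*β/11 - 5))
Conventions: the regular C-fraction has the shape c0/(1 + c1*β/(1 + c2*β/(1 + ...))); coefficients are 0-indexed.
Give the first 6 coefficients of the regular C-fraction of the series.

Taylor coefficients (expand at 0): a_0 = -4/15, a_1 = -16/33, a_2 = -9364/9075, a_3 = -203912/99825, a_4 = -7506508/1830125, a_5 = -164999168/20131375.
c0 = a_0 = -4/15. Peel one level at a time: if S = 1 + c*β/S' with S'(0) = 1, then c is the β-coefficient of S and S' = c*β/(S - 1).
S_1 = c0/f = 1 + (-20/11)*β + (-31/55)*β^2 + ...; c1 = -20/11.
S_2 = c1*β/(S_1 - 1) = 1 + (-31/100)*β + (3161/10000)*β^2 + ...; c2 = -31/100.
S_3 = c2*β/(S_2 - 1) = 1 + (3161/3100)*β + (484/961)*β^2 + ...; c3 = 3161/3100.
S_4 = c3*β/(S_3 - 1) = 1 + (-48400/97991)*β + (-1064800/9991921)*β^2 + ...; c4 = -48400/97991.
S_5 = c4*β/(S_4 - 1) = 1 + (-682/3161)*β + ...; c5 = -682/3161.

The regular C-fraction coefficients are [-4/15, -20/11, -31/100, 3161/3100, -48400/97991, -682/3161].


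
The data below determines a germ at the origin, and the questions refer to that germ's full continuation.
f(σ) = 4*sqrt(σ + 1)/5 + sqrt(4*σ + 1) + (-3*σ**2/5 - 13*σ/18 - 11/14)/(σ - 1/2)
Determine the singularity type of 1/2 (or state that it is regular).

The point is a pole of order 1.

The denominator factor σ - 1/2 vanishes at 1/2 and appears to the power 1; the numerator there equals -817/630, nonzero, and no other factor vanishes.
The branch terms are analytic at this point.
Hence a pole whose order is the multiplicity, 1.


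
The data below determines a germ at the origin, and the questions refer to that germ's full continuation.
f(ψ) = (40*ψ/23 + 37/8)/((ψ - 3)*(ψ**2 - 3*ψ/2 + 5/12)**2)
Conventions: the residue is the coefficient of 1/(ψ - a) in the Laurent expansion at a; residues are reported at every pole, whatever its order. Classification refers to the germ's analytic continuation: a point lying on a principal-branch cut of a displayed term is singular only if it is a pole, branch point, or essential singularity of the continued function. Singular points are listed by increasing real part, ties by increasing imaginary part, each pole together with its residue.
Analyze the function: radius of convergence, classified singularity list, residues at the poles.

Denominator factor (ψ - 3): pole of order 1 at 3, modulus 3.
Denominator factor (ψ**2 - 3*ψ/2 + 5/12)^2: discriminant 7/12, real irrational roots 3/4 + (1/12)*sqrt(21) and 3/4 - (1/12)*sqrt(21); poles of order 2, moduli 3/4 + (1/12)*sqrt(21) and 3/4 - (1/12)*sqrt(21).
The radius of convergence is the smallest modulus among the singular points: 3/4 - (1/12)*sqrt(21).
The factor ψ**2 - 3*ψ/2 + 5/12 splits as (ψ - a)(ψ - a') with a = 3/4 - (1/12)*sqrt(21), a' = 3/4 + (1/12)*sqrt(21). At the order-2 pole a set g(ψ) = (ψ - a)^2*f(ψ) = [(40*ψ/23 + 37/8)/(ψ - 3)] / (ψ - a')^2.
Order-2 pole: residue = g'(a); g'(3/4 - (1/12)*sqrt(21)) = -16299/80063 - (9599181/3923087)*sqrt(21), so the residue is -16299/80063 - (9599181/3923087)*sqrt(21).
The factor ψ**2 - 3*ψ/2 + 5/12 splits as (ψ - a)(ψ - a') with a = 3/4 + (1/12)*sqrt(21), a' = 3/4 - (1/12)*sqrt(21). At the order-2 pole a set g(ψ) = (ψ - a)^2*f(ψ) = [(40*ψ/23 + 37/8)/(ψ - 3)] / (ψ - a')^2.
Order-2 pole: residue = g'(a); g'(3/4 + (1/12)*sqrt(21)) = -16299/80063 + (9599181/3923087)*sqrt(21), so the residue is -16299/80063 + (9599181/3923087)*sqrt(21).
At the order-1 pole 3 set g(ψ) = (ψ - (3))*f(ψ) = (40*ψ/23 + 37/8)/(ψ**2 - 3*ψ/2 + 5/12)**2.
Simple pole: residue = g(a) at a = 3, which is 32598/80063.
List the singular points by increasing real part (a conjugate pair: the negative imaginary part first).

Radius of convergence at 0: 3/4 - (1/12)*sqrt(21).
At 3/4 - (1/12)*sqrt(21): a pole of order 2; residue -16299/80063 - (9599181/3923087)*sqrt(21).
At 3/4 + (1/12)*sqrt(21): a pole of order 2; residue -16299/80063 + (9599181/3923087)*sqrt(21).
At 3: a pole of order 1; residue 32598/80063.


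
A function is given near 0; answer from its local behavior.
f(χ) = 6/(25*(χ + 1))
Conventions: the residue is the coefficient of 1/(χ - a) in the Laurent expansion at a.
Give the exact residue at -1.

At the order-1 pole -1 set g(χ) = (χ - (-1))*f(χ) = 6/25.
Simple pole: residue = g(a) at a = -1, which is 6/25.

The residue is 6/25.


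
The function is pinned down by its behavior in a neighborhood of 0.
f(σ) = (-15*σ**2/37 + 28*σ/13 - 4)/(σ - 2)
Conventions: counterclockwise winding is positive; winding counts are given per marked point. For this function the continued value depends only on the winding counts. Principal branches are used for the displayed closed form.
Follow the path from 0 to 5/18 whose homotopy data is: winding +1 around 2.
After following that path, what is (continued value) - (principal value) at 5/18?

The function is rational, hence single-valued: continuing it around any pole returns the same value, so the difference is 0.

Continued minus principal equals 0.


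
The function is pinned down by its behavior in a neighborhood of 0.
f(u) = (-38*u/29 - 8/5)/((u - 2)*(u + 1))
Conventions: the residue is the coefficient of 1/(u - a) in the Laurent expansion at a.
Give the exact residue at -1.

At the order-1 pole -1 set g(u) = (u - (-1))*f(u) = (-38*u/29 - 8/5)/(u - 2).
Simple pole: residue = g(a) at a = -1, which is 14/145.

The residue is 14/145.


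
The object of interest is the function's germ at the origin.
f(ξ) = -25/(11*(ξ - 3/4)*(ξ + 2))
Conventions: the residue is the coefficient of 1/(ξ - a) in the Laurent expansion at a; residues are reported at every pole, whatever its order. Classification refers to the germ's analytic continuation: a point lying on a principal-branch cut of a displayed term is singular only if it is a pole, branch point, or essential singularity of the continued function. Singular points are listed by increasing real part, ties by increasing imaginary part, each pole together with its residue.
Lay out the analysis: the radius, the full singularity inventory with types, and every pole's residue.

Radius of convergence at 0: 3/4.
At -2: a pole of order 1; residue 100/121.
At 3/4: a pole of order 1; residue -100/121.

Denominator factor (ξ + 2): pole of order 1 at -2, modulus 2.
Denominator factor (ξ - 3/4): pole of order 1 at 3/4, modulus 3/4.
The radius of convergence is the smallest modulus among the singular points: 3/4.
At the order-1 pole -2 set g(ξ) = (ξ - (-2))*f(ξ) = -25/(11*(ξ - 3/4)).
Simple pole: residue = g(a) at a = -2, which is 100/121.
At the order-1 pole 3/4 set g(ξ) = (ξ - (3/4))*f(ξ) = -25/(11*(ξ + 2)).
Simple pole: residue = g(a) at a = 3/4, which is -100/121.
List the singular points by increasing real part (a conjugate pair: the negative imaginary part first).


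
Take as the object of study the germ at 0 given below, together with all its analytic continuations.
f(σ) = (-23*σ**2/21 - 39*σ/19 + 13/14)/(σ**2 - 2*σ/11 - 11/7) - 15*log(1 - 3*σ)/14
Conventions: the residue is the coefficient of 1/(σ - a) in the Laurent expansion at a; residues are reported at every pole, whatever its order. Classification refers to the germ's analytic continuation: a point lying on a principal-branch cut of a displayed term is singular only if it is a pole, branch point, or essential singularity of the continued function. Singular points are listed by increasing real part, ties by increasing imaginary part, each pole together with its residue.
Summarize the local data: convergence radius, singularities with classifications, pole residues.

Denominator factor (σ**2 - 2*σ/11 - 11/7): discriminant 5352/847, real irrational roots 1/11 + (1/77)*sqrt(9366) and 1/11 - (1/77)*sqrt(9366); poles of order 1, moduli 1/11 + (1/77)*sqrt(9366) and -1/11 + (1/77)*sqrt(9366).
Branch term (-15/14)*log(1 - σ/(1/3)): its argument vanishes at σ = 1/3, a logarithmic branch point, modulus 1/3.
The radius of convergence is the smallest modulus among the singular points: 1/3.
The branch term is analytic at 1/11 - (1/77)*sqrt(9366) and contributes nothing to the residue; only the rational part matters.
The factor σ**2 - 2*σ/11 - 11/7 splits as (σ - a)(σ - a') with a = 1/11 - (1/77)*sqrt(9366), a' = 1/11 + (1/77)*sqrt(9366). At the order-1 pole a set g(σ) = (σ - a)*(rational part) = [-23*σ**2/21 - 39*σ/19 + 13/14] / (σ - a').
Simple pole: residue = g(a) at a = 1/11 - (1/77)*sqrt(9366), which is -9883/8778 + (674029/164429496)*sqrt(9366).
The branch term is analytic at 1/11 + (1/77)*sqrt(9366) and contributes nothing to the residue; only the rational part matters.
The factor σ**2 - 2*σ/11 - 11/7 splits as (σ - a)(σ - a') with a = 1/11 + (1/77)*sqrt(9366), a' = 1/11 - (1/77)*sqrt(9366). At the order-1 pole a set g(σ) = (σ - a)*(rational part) = [-23*σ**2/21 - 39*σ/19 + 13/14] / (σ - a').
Simple pole: residue = g(a) at a = 1/11 + (1/77)*sqrt(9366), which is -9883/8778 - (674029/164429496)*sqrt(9366).
List the singular points by increasing real part (a conjugate pair: the negative imaginary part first).

Radius of convergence at 0: 1/3.
At 1/11 - (1/77)*sqrt(9366): a pole of order 1; residue -9883/8778 + (674029/164429496)*sqrt(9366).
At 1/3: a logarithmic branch point.
At 1/11 + (1/77)*sqrt(9366): a pole of order 1; residue -9883/8778 - (674029/164429496)*sqrt(9366).
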